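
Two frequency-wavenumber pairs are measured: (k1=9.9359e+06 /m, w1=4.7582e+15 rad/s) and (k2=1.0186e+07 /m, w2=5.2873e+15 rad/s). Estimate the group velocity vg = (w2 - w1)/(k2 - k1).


vg = (w2 - w1) / (k2 - k1)
= (5.2873e+15 - 4.7582e+15) / (1.0186e+07 - 9.9359e+06)
= 5.2910e+14 / 2.5010e+05
= 2.1156e+09 m/s

2.1156e+09


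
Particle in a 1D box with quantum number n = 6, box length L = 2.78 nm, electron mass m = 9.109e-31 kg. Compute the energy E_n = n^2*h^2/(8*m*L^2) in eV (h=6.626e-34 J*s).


E = n^2 * h^2 / (8 * m * L^2)
= 6^2 * (6.626e-34)^2 / (8 * 9.109e-31 * (2.78e-9)^2)
= 36 * 4.3904e-67 / (8 * 9.109e-31 * 7.7284e-18)
= 2.8064e-19 J
= 1.7518 eV

1.7518


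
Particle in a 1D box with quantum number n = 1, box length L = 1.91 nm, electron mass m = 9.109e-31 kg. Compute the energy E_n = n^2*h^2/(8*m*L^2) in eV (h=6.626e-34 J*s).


E = n^2 * h^2 / (8 * m * L^2)
= 1^2 * (6.626e-34)^2 / (8 * 9.109e-31 * (1.91e-9)^2)
= 1 * 4.3904e-67 / (8 * 9.109e-31 * 3.6481e-18)
= 1.6515e-20 J
= 0.1031 eV

0.1031


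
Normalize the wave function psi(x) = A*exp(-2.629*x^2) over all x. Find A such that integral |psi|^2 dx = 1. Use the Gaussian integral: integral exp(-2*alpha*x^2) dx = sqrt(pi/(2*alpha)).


integral |psi|^2 dx = A^2 * sqrt(pi/(2*alpha)) = 1
A^2 = sqrt(2*alpha/pi)
= sqrt(2 * 2.629 / pi)
= 1.293705
A = sqrt(1.293705)
= 1.1374

1.1374


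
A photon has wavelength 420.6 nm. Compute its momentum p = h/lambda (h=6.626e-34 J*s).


p = h / lambda
= 6.626e-34 / (420.6e-9)
= 6.626e-34 / 4.2060e-07
= 1.5754e-27 kg*m/s

1.5754e-27


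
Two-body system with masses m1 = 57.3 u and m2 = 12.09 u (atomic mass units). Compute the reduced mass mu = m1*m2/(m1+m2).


mu = m1 * m2 / (m1 + m2)
= 57.3 * 12.09 / (57.3 + 12.09)
= 692.757 / 69.39
= 9.9835 u

9.9835


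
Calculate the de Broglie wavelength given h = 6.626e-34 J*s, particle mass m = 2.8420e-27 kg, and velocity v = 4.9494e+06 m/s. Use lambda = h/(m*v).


lambda = h / (m * v)
= 6.626e-34 / (2.8420e-27 * 4.9494e+06)
= 6.626e-34 / 1.4066e-20
= 4.7106e-14 m

4.7106e-14


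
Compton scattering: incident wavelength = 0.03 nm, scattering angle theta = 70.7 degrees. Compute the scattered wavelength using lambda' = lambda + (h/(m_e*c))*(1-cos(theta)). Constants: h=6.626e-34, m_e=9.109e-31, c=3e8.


Compton wavelength: h/(m_e*c) = 2.4247e-12 m
d_lambda = 2.4247e-12 * (1 - cos(70.7 deg))
= 2.4247e-12 * 0.669486
= 1.6233e-12 m = 0.001623 nm
lambda' = 0.03 + 0.001623
= 0.031623 nm

0.031623


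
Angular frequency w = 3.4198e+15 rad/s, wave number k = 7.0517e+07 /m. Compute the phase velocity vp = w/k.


vp = w / k
= 3.4198e+15 / 7.0517e+07
= 4.8496e+07 m/s

4.8496e+07


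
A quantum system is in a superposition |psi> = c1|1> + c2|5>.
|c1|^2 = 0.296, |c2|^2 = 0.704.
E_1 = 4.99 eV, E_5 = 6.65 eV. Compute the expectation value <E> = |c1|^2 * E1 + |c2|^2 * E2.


<E> = |c1|^2 * E1 + |c2|^2 * E2
= 0.296 * 4.99 + 0.704 * 6.65
= 1.477 + 4.6816
= 6.1586 eV

6.1586


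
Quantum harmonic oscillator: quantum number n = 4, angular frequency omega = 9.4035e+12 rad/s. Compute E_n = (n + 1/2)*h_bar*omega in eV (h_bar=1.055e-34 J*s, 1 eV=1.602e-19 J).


E = (n + 1/2) * h_bar * omega
= (4 + 0.5) * 1.055e-34 * 9.4035e+12
= 4.5 * 9.9207e-22
= 4.4643e-21 J
= 0.0279 eV

0.0279


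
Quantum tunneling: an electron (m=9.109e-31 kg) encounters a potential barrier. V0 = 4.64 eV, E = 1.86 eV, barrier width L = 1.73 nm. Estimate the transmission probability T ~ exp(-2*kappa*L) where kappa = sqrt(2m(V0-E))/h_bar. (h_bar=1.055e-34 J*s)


V0 - E = 2.78 eV = 4.4536e-19 J
kappa = sqrt(2 * m * (V0-E)) / h_bar
= sqrt(2 * 9.109e-31 * 4.4536e-19) / 1.055e-34
= 8.5379e+09 /m
2*kappa*L = 2 * 8.5379e+09 * 1.73e-9
= 29.5412
T = exp(-29.5412) = 1.480588e-13

1.480588e-13


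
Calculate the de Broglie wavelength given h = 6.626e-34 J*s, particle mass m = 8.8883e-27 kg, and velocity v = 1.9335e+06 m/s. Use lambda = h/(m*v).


lambda = h / (m * v)
= 6.626e-34 / (8.8883e-27 * 1.9335e+06)
= 6.626e-34 / 1.7186e-20
= 3.8556e-14 m

3.8556e-14


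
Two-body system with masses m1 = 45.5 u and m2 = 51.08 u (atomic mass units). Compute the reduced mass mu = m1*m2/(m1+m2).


mu = m1 * m2 / (m1 + m2)
= 45.5 * 51.08 / (45.5 + 51.08)
= 2324.14 / 96.58
= 24.0644 u

24.0644


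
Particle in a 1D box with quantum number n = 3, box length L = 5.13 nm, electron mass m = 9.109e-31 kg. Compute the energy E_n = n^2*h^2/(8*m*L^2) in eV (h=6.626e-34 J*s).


E = n^2 * h^2 / (8 * m * L^2)
= 3^2 * (6.626e-34)^2 / (8 * 9.109e-31 * (5.13e-9)^2)
= 9 * 4.3904e-67 / (8 * 9.109e-31 * 2.6317e-17)
= 2.0604e-20 J
= 0.1286 eV

0.1286


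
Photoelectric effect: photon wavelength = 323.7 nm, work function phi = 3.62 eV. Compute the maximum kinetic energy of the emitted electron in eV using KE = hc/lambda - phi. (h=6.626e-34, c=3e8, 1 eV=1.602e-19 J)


E_photon = hc / lambda
= (6.626e-34)(3e8) / (323.7e-9)
= 6.1409e-19 J
= 3.8333 eV
KE = E_photon - phi
= 3.8333 - 3.62
= 0.2133 eV

0.2133


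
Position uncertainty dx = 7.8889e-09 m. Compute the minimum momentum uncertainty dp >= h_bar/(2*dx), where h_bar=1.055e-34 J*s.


dp = h_bar / (2 * dx)
= 1.055e-34 / (2 * 7.8889e-09)
= 1.055e-34 / 1.5778e-08
= 6.6866e-27 kg*m/s

6.6866e-27


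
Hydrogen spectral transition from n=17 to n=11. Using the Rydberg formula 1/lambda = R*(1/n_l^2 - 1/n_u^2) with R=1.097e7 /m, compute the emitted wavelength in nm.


1/lambda = R * (1/n_l^2 - 1/n_u^2)
= 1.097e7 * (1/11^2 - 1/17^2)
= 1.097e7 * (0.008264 - 0.00346)
= 1.097e7 * 0.004804
= 5.2703e+04 /m
lambda = 1 / 5.2703e+04 = 18974.3673 nm

18974.3673


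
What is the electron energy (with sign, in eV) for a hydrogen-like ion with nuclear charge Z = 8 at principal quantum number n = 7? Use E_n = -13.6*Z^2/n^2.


E_n = -13.6 * Z^2 / n^2
= -13.6 * 8^2 / 7^2
= -13.6 * 64 / 49
= -17.7633 eV

-17.7633


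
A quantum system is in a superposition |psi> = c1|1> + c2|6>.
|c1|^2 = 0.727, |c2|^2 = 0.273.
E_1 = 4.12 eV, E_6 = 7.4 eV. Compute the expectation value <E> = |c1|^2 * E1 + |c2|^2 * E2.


<E> = |c1|^2 * E1 + |c2|^2 * E2
= 0.727 * 4.12 + 0.273 * 7.4
= 2.9952 + 2.0202
= 5.0154 eV

5.0154


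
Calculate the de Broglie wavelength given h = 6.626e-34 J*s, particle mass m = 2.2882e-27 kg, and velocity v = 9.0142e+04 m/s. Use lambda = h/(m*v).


lambda = h / (m * v)
= 6.626e-34 / (2.2882e-27 * 9.0142e+04)
= 6.626e-34 / 2.0626e-22
= 3.2124e-12 m

3.2124e-12


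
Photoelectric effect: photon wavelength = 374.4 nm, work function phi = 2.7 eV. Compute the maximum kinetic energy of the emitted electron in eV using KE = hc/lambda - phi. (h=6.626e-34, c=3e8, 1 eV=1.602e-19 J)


E_photon = hc / lambda
= (6.626e-34)(3e8) / (374.4e-9)
= 5.3093e-19 J
= 3.3142 eV
KE = E_photon - phi
= 3.3142 - 2.7
= 0.6142 eV

0.6142


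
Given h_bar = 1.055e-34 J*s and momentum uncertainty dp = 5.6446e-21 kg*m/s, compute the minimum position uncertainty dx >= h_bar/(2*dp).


dx = h_bar / (2 * dp)
= 1.055e-34 / (2 * 5.6446e-21)
= 1.055e-34 / 1.1289e-20
= 9.3452e-15 m

9.3452e-15


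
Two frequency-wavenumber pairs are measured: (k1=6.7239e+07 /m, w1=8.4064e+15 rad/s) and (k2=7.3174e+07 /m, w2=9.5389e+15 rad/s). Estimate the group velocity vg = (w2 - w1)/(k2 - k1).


vg = (w2 - w1) / (k2 - k1)
= (9.5389e+15 - 8.4064e+15) / (7.3174e+07 - 6.7239e+07)
= 1.1325e+15 / 5.9350e+06
= 1.9082e+08 m/s

1.9082e+08


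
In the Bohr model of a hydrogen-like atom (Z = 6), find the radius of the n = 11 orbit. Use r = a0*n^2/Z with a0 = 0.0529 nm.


r = a0 * n^2 / Z
= 0.0529 * 11^2 / 6
= 0.0529 * 121 / 6
= 1.0668 nm

1.0668


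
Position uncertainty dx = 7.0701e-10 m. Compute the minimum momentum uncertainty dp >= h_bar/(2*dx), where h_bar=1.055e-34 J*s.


dp = h_bar / (2 * dx)
= 1.055e-34 / (2 * 7.0701e-10)
= 1.055e-34 / 1.4140e-09
= 7.4610e-26 kg*m/s

7.4610e-26


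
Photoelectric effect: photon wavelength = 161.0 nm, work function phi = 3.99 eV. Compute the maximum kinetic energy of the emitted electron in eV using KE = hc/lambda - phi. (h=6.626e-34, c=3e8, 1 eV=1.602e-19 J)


E_photon = hc / lambda
= (6.626e-34)(3e8) / (161.0e-9)
= 1.2347e-18 J
= 7.707 eV
KE = E_photon - phi
= 7.707 - 3.99
= 3.717 eV

3.717


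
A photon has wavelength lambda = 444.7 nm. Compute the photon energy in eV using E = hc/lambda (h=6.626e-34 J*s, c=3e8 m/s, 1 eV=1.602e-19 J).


E = hc / lambda
= (6.626e-34)(3e8) / (444.7e-9)
= 1.9878e-25 / 4.4470e-07
= 4.4700e-19 J
Converting to eV: 4.4700e-19 / 1.602e-19
= 2.7902 eV

2.7902


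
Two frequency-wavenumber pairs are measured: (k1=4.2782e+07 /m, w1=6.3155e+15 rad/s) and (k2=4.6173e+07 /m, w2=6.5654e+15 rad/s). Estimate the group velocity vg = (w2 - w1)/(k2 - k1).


vg = (w2 - w1) / (k2 - k1)
= (6.5654e+15 - 6.3155e+15) / (4.6173e+07 - 4.2782e+07)
= 2.4990e+14 / 3.3910e+06
= 7.3695e+07 m/s

7.3695e+07


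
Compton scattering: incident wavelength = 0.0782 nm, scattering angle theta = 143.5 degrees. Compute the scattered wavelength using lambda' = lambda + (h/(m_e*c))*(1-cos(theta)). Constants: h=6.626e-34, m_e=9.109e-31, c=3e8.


Compton wavelength: h/(m_e*c) = 2.4247e-12 m
d_lambda = 2.4247e-12 * (1 - cos(143.5 deg))
= 2.4247e-12 * 1.803857
= 4.3738e-12 m = 0.004374 nm
lambda' = 0.0782 + 0.004374
= 0.082574 nm

0.082574


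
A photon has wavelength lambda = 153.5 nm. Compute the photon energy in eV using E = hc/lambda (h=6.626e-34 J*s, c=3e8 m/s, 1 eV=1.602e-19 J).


E = hc / lambda
= (6.626e-34)(3e8) / (153.5e-9)
= 1.9878e-25 / 1.5350e-07
= 1.2950e-18 J
Converting to eV: 1.2950e-18 / 1.602e-19
= 8.0835 eV

8.0835


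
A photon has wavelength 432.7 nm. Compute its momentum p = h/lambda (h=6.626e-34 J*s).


p = h / lambda
= 6.626e-34 / (432.7e-9)
= 6.626e-34 / 4.3270e-07
= 1.5313e-27 kg*m/s

1.5313e-27


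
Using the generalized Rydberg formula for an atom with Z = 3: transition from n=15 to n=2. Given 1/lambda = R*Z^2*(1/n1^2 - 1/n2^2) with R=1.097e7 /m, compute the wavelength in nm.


1/lambda = R * Z^2 * (1/n1^2 - 1/n2^2)
= 1.097e7 * 3^2 * (1/2^2 - 1/15^2)
= 1.097e7 * 9 * (0.25 - 0.004444)
= 2.4244e+07 /m
lambda = 1 / 2.4244e+07
= 41.2478 nm

41.2478


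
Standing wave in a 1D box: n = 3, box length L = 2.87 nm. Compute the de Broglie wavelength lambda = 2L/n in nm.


lambda = 2L / n
= 2 * 2.87 / 3
= 5.74 / 3
= 1.9133 nm

1.9133


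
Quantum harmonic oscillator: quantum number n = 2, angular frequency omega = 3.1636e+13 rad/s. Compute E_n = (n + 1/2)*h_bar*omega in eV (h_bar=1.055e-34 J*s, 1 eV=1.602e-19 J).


E = (n + 1/2) * h_bar * omega
= (2 + 0.5) * 1.055e-34 * 3.1636e+13
= 2.5 * 3.3376e-21
= 8.3440e-21 J
= 0.0521 eV

0.0521


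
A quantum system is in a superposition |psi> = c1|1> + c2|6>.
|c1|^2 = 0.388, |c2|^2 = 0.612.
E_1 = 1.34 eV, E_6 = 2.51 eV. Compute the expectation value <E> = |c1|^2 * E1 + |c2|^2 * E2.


<E> = |c1|^2 * E1 + |c2|^2 * E2
= 0.388 * 1.34 + 0.612 * 2.51
= 0.5199 + 1.5361
= 2.056 eV

2.056


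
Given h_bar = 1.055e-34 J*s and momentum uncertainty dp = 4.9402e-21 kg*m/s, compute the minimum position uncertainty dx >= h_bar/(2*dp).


dx = h_bar / (2 * dp)
= 1.055e-34 / (2 * 4.9402e-21)
= 1.055e-34 / 9.8804e-21
= 1.0678e-14 m

1.0678e-14


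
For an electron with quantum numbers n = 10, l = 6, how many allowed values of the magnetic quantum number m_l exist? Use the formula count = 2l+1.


m_l ranges from -l to +l in integer steps
So m_l goes from -6 to +6
Count = 2l + 1 = 2*6 + 1
= 13

13


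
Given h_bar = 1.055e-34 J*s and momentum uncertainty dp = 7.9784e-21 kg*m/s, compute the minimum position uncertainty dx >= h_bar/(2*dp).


dx = h_bar / (2 * dp)
= 1.055e-34 / (2 * 7.9784e-21)
= 1.055e-34 / 1.5957e-20
= 6.6116e-15 m

6.6116e-15


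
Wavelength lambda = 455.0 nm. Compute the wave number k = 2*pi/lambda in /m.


k = 2 * pi / lambda
= 6.2832 / (455.0e-9)
= 6.2832 / 4.5500e-07
= 1.3809e+07 /m

1.3809e+07


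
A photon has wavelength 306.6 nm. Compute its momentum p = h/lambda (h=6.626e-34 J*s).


p = h / lambda
= 6.626e-34 / (306.6e-9)
= 6.626e-34 / 3.0660e-07
= 2.1611e-27 kg*m/s

2.1611e-27


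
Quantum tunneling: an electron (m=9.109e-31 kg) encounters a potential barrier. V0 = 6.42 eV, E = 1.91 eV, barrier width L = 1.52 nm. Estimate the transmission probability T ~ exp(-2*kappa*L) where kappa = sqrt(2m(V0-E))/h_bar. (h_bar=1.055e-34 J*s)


V0 - E = 4.51 eV = 7.2250e-19 J
kappa = sqrt(2 * m * (V0-E)) / h_bar
= sqrt(2 * 9.109e-31 * 7.2250e-19) / 1.055e-34
= 1.0875e+10 /m
2*kappa*L = 2 * 1.0875e+10 * 1.52e-9
= 33.0591
T = exp(-33.0591) = 4.391533e-15

4.391533e-15


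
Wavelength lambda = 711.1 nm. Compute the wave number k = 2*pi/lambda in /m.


k = 2 * pi / lambda
= 6.2832 / (711.1e-9)
= 6.2832 / 7.1110e-07
= 8.8359e+06 /m

8.8359e+06


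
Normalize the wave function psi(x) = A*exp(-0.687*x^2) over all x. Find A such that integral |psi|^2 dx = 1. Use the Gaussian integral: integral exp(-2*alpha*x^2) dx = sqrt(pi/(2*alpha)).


integral |psi|^2 dx = A^2 * sqrt(pi/(2*alpha)) = 1
A^2 = sqrt(2*alpha/pi)
= sqrt(2 * 0.687 / pi)
= 0.66133
A = sqrt(0.66133)
= 0.8132

0.8132


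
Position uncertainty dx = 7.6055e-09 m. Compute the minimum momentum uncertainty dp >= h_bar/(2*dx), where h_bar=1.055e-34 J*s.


dp = h_bar / (2 * dx)
= 1.055e-34 / (2 * 7.6055e-09)
= 1.055e-34 / 1.5211e-08
= 6.9358e-27 kg*m/s

6.9358e-27


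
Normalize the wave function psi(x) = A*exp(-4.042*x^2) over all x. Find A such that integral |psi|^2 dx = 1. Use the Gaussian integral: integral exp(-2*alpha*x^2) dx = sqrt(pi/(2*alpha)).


integral |psi|^2 dx = A^2 * sqrt(pi/(2*alpha)) = 1
A^2 = sqrt(2*alpha/pi)
= sqrt(2 * 4.042 / pi)
= 1.604125
A = sqrt(1.604125)
= 1.2665

1.2665


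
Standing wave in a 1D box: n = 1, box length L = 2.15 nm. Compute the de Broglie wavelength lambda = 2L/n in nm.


lambda = 2L / n
= 2 * 2.15 / 1
= 4.3 / 1
= 4.3 nm

4.3


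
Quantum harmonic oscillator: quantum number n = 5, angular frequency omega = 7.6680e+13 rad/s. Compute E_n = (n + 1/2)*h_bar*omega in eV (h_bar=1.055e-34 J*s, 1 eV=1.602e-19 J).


E = (n + 1/2) * h_bar * omega
= (5 + 0.5) * 1.055e-34 * 7.6680e+13
= 5.5 * 8.0897e-21
= 4.4494e-20 J
= 0.2777 eV

0.2777


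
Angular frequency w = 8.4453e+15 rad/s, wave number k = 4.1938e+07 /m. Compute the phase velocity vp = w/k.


vp = w / k
= 8.4453e+15 / 4.1938e+07
= 2.0138e+08 m/s

2.0138e+08


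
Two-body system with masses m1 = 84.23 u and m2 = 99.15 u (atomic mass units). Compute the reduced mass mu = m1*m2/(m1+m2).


mu = m1 * m2 / (m1 + m2)
= 84.23 * 99.15 / (84.23 + 99.15)
= 8351.4045 / 183.38
= 45.5415 u

45.5415


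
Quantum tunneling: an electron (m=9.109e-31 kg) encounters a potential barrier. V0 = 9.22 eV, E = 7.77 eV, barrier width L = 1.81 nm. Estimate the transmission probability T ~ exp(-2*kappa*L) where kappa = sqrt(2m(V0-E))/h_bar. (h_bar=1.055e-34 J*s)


V0 - E = 1.45 eV = 2.3229e-19 J
kappa = sqrt(2 * m * (V0-E)) / h_bar
= sqrt(2 * 9.109e-31 * 2.3229e-19) / 1.055e-34
= 6.1661e+09 /m
2*kappa*L = 2 * 6.1661e+09 * 1.81e-9
= 22.3214
T = exp(-22.3214) = 2.022706e-10

2.022706e-10


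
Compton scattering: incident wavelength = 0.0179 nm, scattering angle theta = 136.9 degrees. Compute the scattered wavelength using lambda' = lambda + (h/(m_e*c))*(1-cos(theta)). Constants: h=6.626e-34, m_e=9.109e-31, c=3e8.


Compton wavelength: h/(m_e*c) = 2.4247e-12 m
d_lambda = 2.4247e-12 * (1 - cos(136.9 deg))
= 2.4247e-12 * 1.730162
= 4.1951e-12 m = 0.004195 nm
lambda' = 0.0179 + 0.004195
= 0.022095 nm

0.022095


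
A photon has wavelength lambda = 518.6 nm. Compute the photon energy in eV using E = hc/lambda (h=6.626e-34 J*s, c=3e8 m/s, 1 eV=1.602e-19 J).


E = hc / lambda
= (6.626e-34)(3e8) / (518.6e-9)
= 1.9878e-25 / 5.1860e-07
= 3.8330e-19 J
Converting to eV: 3.8330e-19 / 1.602e-19
= 2.3926 eV

2.3926


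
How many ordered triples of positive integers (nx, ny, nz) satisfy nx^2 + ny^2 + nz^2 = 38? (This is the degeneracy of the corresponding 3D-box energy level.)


Enumerate all (nx, ny, nz) with nx^2 + ny^2 + nz^2 = 38:
(1,1,6)
(1,6,1)
(2,3,5)
(2,5,3)
(3,2,5)
(3,5,2)
(5,2,3)
(5,3,2)
(6,1,1)
Total degeneracy = 9

9


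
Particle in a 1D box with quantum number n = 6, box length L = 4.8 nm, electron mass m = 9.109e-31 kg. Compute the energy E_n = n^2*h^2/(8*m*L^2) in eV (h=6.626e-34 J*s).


E = n^2 * h^2 / (8 * m * L^2)
= 6^2 * (6.626e-34)^2 / (8 * 9.109e-31 * (4.8e-9)^2)
= 36 * 4.3904e-67 / (8 * 9.109e-31 * 2.3040e-17)
= 9.4137e-20 J
= 0.5876 eV

0.5876


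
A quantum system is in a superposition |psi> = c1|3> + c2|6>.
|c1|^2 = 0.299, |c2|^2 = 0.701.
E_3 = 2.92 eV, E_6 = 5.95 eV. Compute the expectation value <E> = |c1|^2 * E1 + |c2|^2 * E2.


<E> = |c1|^2 * E1 + |c2|^2 * E2
= 0.299 * 2.92 + 0.701 * 5.95
= 0.8731 + 4.1709
= 5.044 eV

5.044


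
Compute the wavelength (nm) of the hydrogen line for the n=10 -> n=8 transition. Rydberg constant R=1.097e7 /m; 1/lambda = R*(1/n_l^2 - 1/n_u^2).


1/lambda = R * (1/n_l^2 - 1/n_u^2)
= 1.097e7 * (1/8^2 - 1/10^2)
= 1.097e7 * (0.015625 - 0.01)
= 1.097e7 * 0.005625
= 6.1706e+04 /m
lambda = 1 / 6.1706e+04 = 16205.8138 nm

16205.8138


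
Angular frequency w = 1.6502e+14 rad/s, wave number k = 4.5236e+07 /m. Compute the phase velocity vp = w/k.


vp = w / k
= 1.6502e+14 / 4.5236e+07
= 3.6480e+06 m/s

3.6480e+06


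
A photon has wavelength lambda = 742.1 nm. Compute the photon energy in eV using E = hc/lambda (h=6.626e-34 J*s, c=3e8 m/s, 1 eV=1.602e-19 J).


E = hc / lambda
= (6.626e-34)(3e8) / (742.1e-9)
= 1.9878e-25 / 7.4210e-07
= 2.6786e-19 J
Converting to eV: 2.6786e-19 / 1.602e-19
= 1.672 eV

1.672


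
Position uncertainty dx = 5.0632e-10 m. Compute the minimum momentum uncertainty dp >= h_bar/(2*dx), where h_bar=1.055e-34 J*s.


dp = h_bar / (2 * dx)
= 1.055e-34 / (2 * 5.0632e-10)
= 1.055e-34 / 1.0126e-09
= 1.0418e-25 kg*m/s

1.0418e-25


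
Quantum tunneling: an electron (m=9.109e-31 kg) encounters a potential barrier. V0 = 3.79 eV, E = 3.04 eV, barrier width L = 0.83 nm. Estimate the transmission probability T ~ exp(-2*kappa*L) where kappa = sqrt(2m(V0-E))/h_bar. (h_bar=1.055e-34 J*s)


V0 - E = 0.75 eV = 1.2015e-19 J
kappa = sqrt(2 * m * (V0-E)) / h_bar
= sqrt(2 * 9.109e-31 * 1.2015e-19) / 1.055e-34
= 4.4347e+09 /m
2*kappa*L = 2 * 4.4347e+09 * 0.83e-9
= 7.3615
T = exp(-7.3615) = 6.352282e-04

6.352282e-04


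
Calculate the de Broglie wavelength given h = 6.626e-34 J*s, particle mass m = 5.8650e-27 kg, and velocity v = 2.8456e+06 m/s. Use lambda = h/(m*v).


lambda = h / (m * v)
= 6.626e-34 / (5.8650e-27 * 2.8456e+06)
= 6.626e-34 / 1.6689e-20
= 3.9702e-14 m

3.9702e-14


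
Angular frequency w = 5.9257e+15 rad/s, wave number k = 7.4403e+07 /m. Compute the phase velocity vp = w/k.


vp = w / k
= 5.9257e+15 / 7.4403e+07
= 7.9643e+07 m/s

7.9643e+07


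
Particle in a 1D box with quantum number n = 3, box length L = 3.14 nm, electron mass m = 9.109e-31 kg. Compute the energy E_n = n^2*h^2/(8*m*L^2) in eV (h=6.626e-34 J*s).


E = n^2 * h^2 / (8 * m * L^2)
= 3^2 * (6.626e-34)^2 / (8 * 9.109e-31 * (3.14e-9)^2)
= 9 * 4.3904e-67 / (8 * 9.109e-31 * 9.8596e-18)
= 5.4995e-20 J
= 0.3433 eV

0.3433


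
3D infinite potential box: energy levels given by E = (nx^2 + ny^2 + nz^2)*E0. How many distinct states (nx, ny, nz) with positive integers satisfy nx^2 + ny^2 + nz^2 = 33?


Enumerate all (nx, ny, nz) with nx^2 + ny^2 + nz^2 = 33:
(1,4,4)
(2,2,5)
(2,5,2)
(4,1,4)
(4,4,1)
(5,2,2)
Total degeneracy = 6

6


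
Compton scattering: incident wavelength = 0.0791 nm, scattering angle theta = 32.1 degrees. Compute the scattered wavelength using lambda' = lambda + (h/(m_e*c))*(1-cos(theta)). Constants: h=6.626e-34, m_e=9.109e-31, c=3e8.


Compton wavelength: h/(m_e*c) = 2.4247e-12 m
d_lambda = 2.4247e-12 * (1 - cos(32.1 deg))
= 2.4247e-12 * 0.152878
= 3.7068e-13 m = 0.000371 nm
lambda' = 0.0791 + 0.000371
= 0.079471 nm

0.079471


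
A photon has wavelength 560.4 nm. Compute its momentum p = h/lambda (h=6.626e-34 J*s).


p = h / lambda
= 6.626e-34 / (560.4e-9)
= 6.626e-34 / 5.6040e-07
= 1.1824e-27 kg*m/s

1.1824e-27


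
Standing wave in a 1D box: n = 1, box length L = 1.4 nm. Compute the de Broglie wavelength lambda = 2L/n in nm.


lambda = 2L / n
= 2 * 1.4 / 1
= 2.8 / 1
= 2.8 nm

2.8


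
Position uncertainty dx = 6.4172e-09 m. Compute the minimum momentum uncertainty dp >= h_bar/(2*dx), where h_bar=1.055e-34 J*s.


dp = h_bar / (2 * dx)
= 1.055e-34 / (2 * 6.4172e-09)
= 1.055e-34 / 1.2834e-08
= 8.2201e-27 kg*m/s

8.2201e-27


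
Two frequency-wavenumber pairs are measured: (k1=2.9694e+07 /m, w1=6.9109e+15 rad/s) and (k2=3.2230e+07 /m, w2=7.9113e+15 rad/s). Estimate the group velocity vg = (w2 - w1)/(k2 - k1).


vg = (w2 - w1) / (k2 - k1)
= (7.9113e+15 - 6.9109e+15) / (3.2230e+07 - 2.9694e+07)
= 1.0004e+15 / 2.5360e+06
= 3.9448e+08 m/s

3.9448e+08


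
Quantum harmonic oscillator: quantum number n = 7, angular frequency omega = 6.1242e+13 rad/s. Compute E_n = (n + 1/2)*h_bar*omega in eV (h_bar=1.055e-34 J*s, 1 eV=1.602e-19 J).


E = (n + 1/2) * h_bar * omega
= (7 + 0.5) * 1.055e-34 * 6.1242e+13
= 7.5 * 6.4610e-21
= 4.8458e-20 J
= 0.3025 eV

0.3025


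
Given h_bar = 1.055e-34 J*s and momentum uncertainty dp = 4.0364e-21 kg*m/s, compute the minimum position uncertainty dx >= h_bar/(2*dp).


dx = h_bar / (2 * dp)
= 1.055e-34 / (2 * 4.0364e-21)
= 1.055e-34 / 8.0728e-21
= 1.3069e-14 m

1.3069e-14


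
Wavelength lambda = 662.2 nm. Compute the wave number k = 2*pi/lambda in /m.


k = 2 * pi / lambda
= 6.2832 / (662.2e-9)
= 6.2832 / 6.6220e-07
= 9.4883e+06 /m

9.4883e+06


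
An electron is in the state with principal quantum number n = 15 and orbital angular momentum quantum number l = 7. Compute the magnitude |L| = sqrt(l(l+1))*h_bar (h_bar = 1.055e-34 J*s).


L = sqrt(l*(l+1)) * h_bar
= sqrt(7 * 8) * 1.055e-34
= sqrt(56) * 1.055e-34
= 7.4833 * 1.055e-34
= 7.8949e-34 J*s

7.8949e-34


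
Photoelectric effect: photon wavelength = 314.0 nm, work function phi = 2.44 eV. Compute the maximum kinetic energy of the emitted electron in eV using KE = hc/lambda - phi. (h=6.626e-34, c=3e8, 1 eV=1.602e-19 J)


E_photon = hc / lambda
= (6.626e-34)(3e8) / (314.0e-9)
= 6.3306e-19 J
= 3.9517 eV
KE = E_photon - phi
= 3.9517 - 2.44
= 1.5117 eV

1.5117


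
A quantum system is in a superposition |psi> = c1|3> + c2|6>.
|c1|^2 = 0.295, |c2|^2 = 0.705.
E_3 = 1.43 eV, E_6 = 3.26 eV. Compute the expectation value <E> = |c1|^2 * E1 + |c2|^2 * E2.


<E> = |c1|^2 * E1 + |c2|^2 * E2
= 0.295 * 1.43 + 0.705 * 3.26
= 0.4218 + 2.2983
= 2.7201 eV

2.7201


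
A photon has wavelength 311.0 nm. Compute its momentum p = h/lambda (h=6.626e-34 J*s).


p = h / lambda
= 6.626e-34 / (311.0e-9)
= 6.626e-34 / 3.1100e-07
= 2.1305e-27 kg*m/s

2.1305e-27


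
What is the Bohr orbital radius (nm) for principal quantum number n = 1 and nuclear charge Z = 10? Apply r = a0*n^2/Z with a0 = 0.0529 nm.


r = a0 * n^2 / Z
= 0.0529 * 1^2 / 10
= 0.0529 * 1 / 10
= 0.0053 nm

0.0053


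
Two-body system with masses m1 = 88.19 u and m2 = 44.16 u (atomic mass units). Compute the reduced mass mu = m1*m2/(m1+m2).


mu = m1 * m2 / (m1 + m2)
= 88.19 * 44.16 / (88.19 + 44.16)
= 3894.4704 / 132.35
= 29.4255 u

29.4255


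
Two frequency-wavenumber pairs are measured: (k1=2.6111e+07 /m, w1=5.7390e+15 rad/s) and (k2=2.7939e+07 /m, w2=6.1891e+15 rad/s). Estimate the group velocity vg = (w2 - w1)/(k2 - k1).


vg = (w2 - w1) / (k2 - k1)
= (6.1891e+15 - 5.7390e+15) / (2.7939e+07 - 2.6111e+07)
= 4.5010e+14 / 1.8280e+06
= 2.4623e+08 m/s

2.4623e+08


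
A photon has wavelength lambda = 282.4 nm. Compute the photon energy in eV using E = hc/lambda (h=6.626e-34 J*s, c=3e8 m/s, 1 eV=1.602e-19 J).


E = hc / lambda
= (6.626e-34)(3e8) / (282.4e-9)
= 1.9878e-25 / 2.8240e-07
= 7.0390e-19 J
Converting to eV: 7.0390e-19 / 1.602e-19
= 4.3939 eV

4.3939


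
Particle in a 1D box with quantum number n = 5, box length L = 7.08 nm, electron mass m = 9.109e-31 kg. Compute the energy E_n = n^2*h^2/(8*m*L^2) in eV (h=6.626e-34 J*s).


E = n^2 * h^2 / (8 * m * L^2)
= 5^2 * (6.626e-34)^2 / (8 * 9.109e-31 * (7.08e-9)^2)
= 25 * 4.3904e-67 / (8 * 9.109e-31 * 5.0126e-17)
= 3.0048e-20 J
= 0.1876 eV

0.1876


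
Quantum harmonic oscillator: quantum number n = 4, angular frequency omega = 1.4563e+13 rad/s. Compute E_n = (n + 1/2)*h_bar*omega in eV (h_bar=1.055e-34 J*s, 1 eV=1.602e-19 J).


E = (n + 1/2) * h_bar * omega
= (4 + 0.5) * 1.055e-34 * 1.4563e+13
= 4.5 * 1.5364e-21
= 6.9138e-21 J
= 0.0432 eV

0.0432


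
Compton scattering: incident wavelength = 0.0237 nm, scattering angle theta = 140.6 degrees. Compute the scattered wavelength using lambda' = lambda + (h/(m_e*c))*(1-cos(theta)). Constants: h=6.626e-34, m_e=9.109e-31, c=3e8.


Compton wavelength: h/(m_e*c) = 2.4247e-12 m
d_lambda = 2.4247e-12 * (1 - cos(140.6 deg))
= 2.4247e-12 * 1.772734
= 4.2984e-12 m = 0.004298 nm
lambda' = 0.0237 + 0.004298
= 0.027998 nm

0.027998


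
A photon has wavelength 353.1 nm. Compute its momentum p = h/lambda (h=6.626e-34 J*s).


p = h / lambda
= 6.626e-34 / (353.1e-9)
= 6.626e-34 / 3.5310e-07
= 1.8765e-27 kg*m/s

1.8765e-27


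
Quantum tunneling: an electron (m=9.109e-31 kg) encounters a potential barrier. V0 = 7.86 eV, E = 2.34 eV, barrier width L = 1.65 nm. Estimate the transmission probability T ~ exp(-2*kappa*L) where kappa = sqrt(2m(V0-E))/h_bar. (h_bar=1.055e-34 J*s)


V0 - E = 5.52 eV = 8.8430e-19 J
kappa = sqrt(2 * m * (V0-E)) / h_bar
= sqrt(2 * 9.109e-31 * 8.8430e-19) / 1.055e-34
= 1.2031e+10 /m
2*kappa*L = 2 * 1.2031e+10 * 1.65e-9
= 39.702
T = exp(-39.702) = 5.723096e-18

5.723096e-18


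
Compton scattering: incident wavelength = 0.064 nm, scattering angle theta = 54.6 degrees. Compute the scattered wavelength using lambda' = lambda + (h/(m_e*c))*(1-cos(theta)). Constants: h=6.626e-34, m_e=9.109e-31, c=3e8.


Compton wavelength: h/(m_e*c) = 2.4247e-12 m
d_lambda = 2.4247e-12 * (1 - cos(54.6 deg))
= 2.4247e-12 * 0.420719
= 1.0201e-12 m = 0.00102 nm
lambda' = 0.064 + 0.00102
= 0.06502 nm

0.06502


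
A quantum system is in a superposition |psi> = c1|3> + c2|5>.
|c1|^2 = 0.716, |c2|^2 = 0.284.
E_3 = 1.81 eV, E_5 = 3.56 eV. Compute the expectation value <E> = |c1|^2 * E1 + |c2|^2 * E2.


<E> = |c1|^2 * E1 + |c2|^2 * E2
= 0.716 * 1.81 + 0.284 * 3.56
= 1.296 + 1.011
= 2.307 eV

2.307


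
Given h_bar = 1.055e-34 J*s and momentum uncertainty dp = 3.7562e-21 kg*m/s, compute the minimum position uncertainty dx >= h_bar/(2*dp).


dx = h_bar / (2 * dp)
= 1.055e-34 / (2 * 3.7562e-21)
= 1.055e-34 / 7.5124e-21
= 1.4043e-14 m

1.4043e-14


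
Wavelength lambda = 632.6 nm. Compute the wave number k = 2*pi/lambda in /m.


k = 2 * pi / lambda
= 6.2832 / (632.6e-9)
= 6.2832 / 6.3260e-07
= 9.9323e+06 /m

9.9323e+06


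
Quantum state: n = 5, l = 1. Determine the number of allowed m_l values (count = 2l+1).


m_l ranges from -l to +l in integer steps
So m_l goes from -1 to +1
Count = 2l + 1 = 2*1 + 1
= 3

3


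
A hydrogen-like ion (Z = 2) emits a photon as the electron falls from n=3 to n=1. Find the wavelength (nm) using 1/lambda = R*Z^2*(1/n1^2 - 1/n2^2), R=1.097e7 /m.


1/lambda = R * Z^2 * (1/n1^2 - 1/n2^2)
= 1.097e7 * 2^2 * (1/1^2 - 1/3^2)
= 1.097e7 * 4 * (1.0 - 0.111111)
= 3.9004e+07 /m
lambda = 1 / 3.9004e+07
= 25.6381 nm

25.6381


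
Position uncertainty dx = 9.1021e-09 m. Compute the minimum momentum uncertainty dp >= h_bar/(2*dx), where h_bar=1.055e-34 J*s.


dp = h_bar / (2 * dx)
= 1.055e-34 / (2 * 9.1021e-09)
= 1.055e-34 / 1.8204e-08
= 5.7954e-27 kg*m/s

5.7954e-27


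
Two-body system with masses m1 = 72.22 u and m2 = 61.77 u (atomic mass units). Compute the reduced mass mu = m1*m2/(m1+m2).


mu = m1 * m2 / (m1 + m2)
= 72.22 * 61.77 / (72.22 + 61.77)
= 4461.0294 / 133.99
= 33.2937 u

33.2937


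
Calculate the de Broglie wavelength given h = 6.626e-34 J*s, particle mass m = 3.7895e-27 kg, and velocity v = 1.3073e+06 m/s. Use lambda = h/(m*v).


lambda = h / (m * v)
= 6.626e-34 / (3.7895e-27 * 1.3073e+06)
= 6.626e-34 / 4.9540e-21
= 1.3375e-13 m

1.3375e-13


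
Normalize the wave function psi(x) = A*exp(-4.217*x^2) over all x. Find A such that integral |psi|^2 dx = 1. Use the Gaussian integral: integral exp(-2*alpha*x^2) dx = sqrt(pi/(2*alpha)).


integral |psi|^2 dx = A^2 * sqrt(pi/(2*alpha)) = 1
A^2 = sqrt(2*alpha/pi)
= sqrt(2 * 4.217 / pi)
= 1.638483
A = sqrt(1.638483)
= 1.28

1.28


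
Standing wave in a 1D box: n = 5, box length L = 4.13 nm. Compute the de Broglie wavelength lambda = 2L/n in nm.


lambda = 2L / n
= 2 * 4.13 / 5
= 8.26 / 5
= 1.652 nm

1.652


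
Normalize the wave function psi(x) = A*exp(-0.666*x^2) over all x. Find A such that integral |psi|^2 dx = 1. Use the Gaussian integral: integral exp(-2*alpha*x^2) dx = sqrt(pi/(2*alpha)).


integral |psi|^2 dx = A^2 * sqrt(pi/(2*alpha)) = 1
A^2 = sqrt(2*alpha/pi)
= sqrt(2 * 0.666 / pi)
= 0.651144
A = sqrt(0.651144)
= 0.8069

0.8069


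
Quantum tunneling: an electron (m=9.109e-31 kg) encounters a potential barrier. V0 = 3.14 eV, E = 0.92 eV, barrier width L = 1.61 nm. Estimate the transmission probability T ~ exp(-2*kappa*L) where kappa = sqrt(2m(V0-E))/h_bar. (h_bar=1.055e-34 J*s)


V0 - E = 2.22 eV = 3.5564e-19 J
kappa = sqrt(2 * m * (V0-E)) / h_bar
= sqrt(2 * 9.109e-31 * 3.5564e-19) / 1.055e-34
= 7.6297e+09 /m
2*kappa*L = 2 * 7.6297e+09 * 1.61e-9
= 24.5675
T = exp(-24.5675) = 2.140213e-11

2.140213e-11


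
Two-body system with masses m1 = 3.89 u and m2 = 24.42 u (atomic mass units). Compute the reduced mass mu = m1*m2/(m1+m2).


mu = m1 * m2 / (m1 + m2)
= 3.89 * 24.42 / (3.89 + 24.42)
= 94.9938 / 28.31
= 3.3555 u

3.3555


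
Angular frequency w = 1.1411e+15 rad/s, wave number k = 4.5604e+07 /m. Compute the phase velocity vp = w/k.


vp = w / k
= 1.1411e+15 / 4.5604e+07
= 2.5022e+07 m/s

2.5022e+07


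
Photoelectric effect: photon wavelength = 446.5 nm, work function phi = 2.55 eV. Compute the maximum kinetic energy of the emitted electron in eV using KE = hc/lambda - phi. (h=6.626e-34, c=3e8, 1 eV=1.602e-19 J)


E_photon = hc / lambda
= (6.626e-34)(3e8) / (446.5e-9)
= 4.4520e-19 J
= 2.779 eV
KE = E_photon - phi
= 2.779 - 2.55
= 0.229 eV

0.229


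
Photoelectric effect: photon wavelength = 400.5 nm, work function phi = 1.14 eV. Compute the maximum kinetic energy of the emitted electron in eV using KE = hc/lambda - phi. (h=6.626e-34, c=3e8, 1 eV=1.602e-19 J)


E_photon = hc / lambda
= (6.626e-34)(3e8) / (400.5e-9)
= 4.9633e-19 J
= 3.0982 eV
KE = E_photon - phi
= 3.0982 - 1.14
= 1.9582 eV

1.9582


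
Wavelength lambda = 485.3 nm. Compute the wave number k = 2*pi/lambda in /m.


k = 2 * pi / lambda
= 6.2832 / (485.3e-9)
= 6.2832 / 4.8530e-07
= 1.2947e+07 /m

1.2947e+07


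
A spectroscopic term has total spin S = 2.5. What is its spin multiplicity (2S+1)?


Spin multiplicity = 2S + 1
= 2 * 2.5 + 1
= 5.0 + 1
= 6

6


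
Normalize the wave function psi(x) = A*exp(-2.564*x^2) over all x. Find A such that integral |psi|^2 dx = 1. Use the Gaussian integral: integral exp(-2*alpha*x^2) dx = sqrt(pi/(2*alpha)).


integral |psi|^2 dx = A^2 * sqrt(pi/(2*alpha)) = 1
A^2 = sqrt(2*alpha/pi)
= sqrt(2 * 2.564 / pi)
= 1.277612
A = sqrt(1.277612)
= 1.1303

1.1303


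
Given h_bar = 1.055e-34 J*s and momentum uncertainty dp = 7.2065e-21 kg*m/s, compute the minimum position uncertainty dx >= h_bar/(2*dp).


dx = h_bar / (2 * dp)
= 1.055e-34 / (2 * 7.2065e-21)
= 1.055e-34 / 1.4413e-20
= 7.3198e-15 m

7.3198e-15


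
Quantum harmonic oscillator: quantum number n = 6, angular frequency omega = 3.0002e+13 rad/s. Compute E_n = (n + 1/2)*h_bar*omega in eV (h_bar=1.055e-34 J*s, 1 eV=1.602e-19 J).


E = (n + 1/2) * h_bar * omega
= (6 + 0.5) * 1.055e-34 * 3.0002e+13
= 6.5 * 3.1652e-21
= 2.0574e-20 J
= 0.1284 eV

0.1284


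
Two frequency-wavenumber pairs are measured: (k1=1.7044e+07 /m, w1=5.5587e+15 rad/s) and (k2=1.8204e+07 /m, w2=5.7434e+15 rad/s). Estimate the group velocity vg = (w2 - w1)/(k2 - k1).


vg = (w2 - w1) / (k2 - k1)
= (5.7434e+15 - 5.5587e+15) / (1.8204e+07 - 1.7044e+07)
= 1.8470e+14 / 1.1600e+06
= 1.5922e+08 m/s

1.5922e+08


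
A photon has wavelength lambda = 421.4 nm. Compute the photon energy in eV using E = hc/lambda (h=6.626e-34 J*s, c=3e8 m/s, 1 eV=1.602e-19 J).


E = hc / lambda
= (6.626e-34)(3e8) / (421.4e-9)
= 1.9878e-25 / 4.2140e-07
= 4.7171e-19 J
Converting to eV: 4.7171e-19 / 1.602e-19
= 2.9445 eV

2.9445


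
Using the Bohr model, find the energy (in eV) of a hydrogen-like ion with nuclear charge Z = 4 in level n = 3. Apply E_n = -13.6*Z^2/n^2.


E_n = -13.6 * Z^2 / n^2
= -13.6 * 4^2 / 3^2
= -13.6 * 16 / 9
= -24.1778 eV

-24.1778


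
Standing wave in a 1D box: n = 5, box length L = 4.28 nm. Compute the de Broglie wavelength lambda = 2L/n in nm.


lambda = 2L / n
= 2 * 4.28 / 5
= 8.56 / 5
= 1.712 nm

1.712


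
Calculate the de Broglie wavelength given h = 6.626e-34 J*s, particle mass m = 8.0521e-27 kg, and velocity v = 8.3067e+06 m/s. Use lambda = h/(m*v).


lambda = h / (m * v)
= 6.626e-34 / (8.0521e-27 * 8.3067e+06)
= 6.626e-34 / 6.6886e-20
= 9.9064e-15 m

9.9064e-15


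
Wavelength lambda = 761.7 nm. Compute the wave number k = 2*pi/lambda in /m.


k = 2 * pi / lambda
= 6.2832 / (761.7e-9)
= 6.2832 / 7.6170e-07
= 8.2489e+06 /m

8.2489e+06


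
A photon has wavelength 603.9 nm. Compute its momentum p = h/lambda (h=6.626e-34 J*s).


p = h / lambda
= 6.626e-34 / (603.9e-9)
= 6.626e-34 / 6.0390e-07
= 1.0972e-27 kg*m/s

1.0972e-27


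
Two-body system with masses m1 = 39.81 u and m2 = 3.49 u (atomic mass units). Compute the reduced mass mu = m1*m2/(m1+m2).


mu = m1 * m2 / (m1 + m2)
= 39.81 * 3.49 / (39.81 + 3.49)
= 138.9369 / 43.3
= 3.2087 u

3.2087


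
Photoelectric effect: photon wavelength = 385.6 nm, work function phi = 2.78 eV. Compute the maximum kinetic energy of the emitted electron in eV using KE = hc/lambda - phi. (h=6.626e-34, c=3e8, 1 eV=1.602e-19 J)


E_photon = hc / lambda
= (6.626e-34)(3e8) / (385.6e-9)
= 5.1551e-19 J
= 3.2179 eV
KE = E_photon - phi
= 3.2179 - 2.78
= 0.4379 eV

0.4379


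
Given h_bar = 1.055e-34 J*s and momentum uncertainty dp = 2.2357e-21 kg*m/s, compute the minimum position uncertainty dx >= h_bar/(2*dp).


dx = h_bar / (2 * dp)
= 1.055e-34 / (2 * 2.2357e-21)
= 1.055e-34 / 4.4714e-21
= 2.3594e-14 m

2.3594e-14


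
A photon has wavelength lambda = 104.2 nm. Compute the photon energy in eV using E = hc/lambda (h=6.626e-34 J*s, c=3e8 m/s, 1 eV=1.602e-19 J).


E = hc / lambda
= (6.626e-34)(3e8) / (104.2e-9)
= 1.9878e-25 / 1.0420e-07
= 1.9077e-18 J
Converting to eV: 1.9077e-18 / 1.602e-19
= 11.9081 eV

11.9081


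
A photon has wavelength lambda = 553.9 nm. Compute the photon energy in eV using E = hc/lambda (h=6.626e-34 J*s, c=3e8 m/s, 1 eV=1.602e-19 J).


E = hc / lambda
= (6.626e-34)(3e8) / (553.9e-9)
= 1.9878e-25 / 5.5390e-07
= 3.5887e-19 J
Converting to eV: 3.5887e-19 / 1.602e-19
= 2.2402 eV

2.2402


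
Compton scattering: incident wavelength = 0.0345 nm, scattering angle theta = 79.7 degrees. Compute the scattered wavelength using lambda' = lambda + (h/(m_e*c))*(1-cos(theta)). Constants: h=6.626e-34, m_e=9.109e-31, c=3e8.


Compton wavelength: h/(m_e*c) = 2.4247e-12 m
d_lambda = 2.4247e-12 * (1 - cos(79.7 deg))
= 2.4247e-12 * 0.821198
= 1.9912e-12 m = 0.001991 nm
lambda' = 0.0345 + 0.001991
= 0.036491 nm

0.036491


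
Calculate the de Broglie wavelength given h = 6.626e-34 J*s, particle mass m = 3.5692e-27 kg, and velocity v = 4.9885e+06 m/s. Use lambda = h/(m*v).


lambda = h / (m * v)
= 6.626e-34 / (3.5692e-27 * 4.9885e+06)
= 6.626e-34 / 1.7805e-20
= 3.7214e-14 m

3.7214e-14


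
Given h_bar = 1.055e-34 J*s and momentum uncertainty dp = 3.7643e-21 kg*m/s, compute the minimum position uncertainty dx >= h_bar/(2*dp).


dx = h_bar / (2 * dp)
= 1.055e-34 / (2 * 3.7643e-21)
= 1.055e-34 / 7.5286e-21
= 1.4013e-14 m

1.4013e-14


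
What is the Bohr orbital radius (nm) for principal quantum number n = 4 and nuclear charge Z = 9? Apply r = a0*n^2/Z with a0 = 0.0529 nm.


r = a0 * n^2 / Z
= 0.0529 * 4^2 / 9
= 0.0529 * 16 / 9
= 0.094 nm

0.094


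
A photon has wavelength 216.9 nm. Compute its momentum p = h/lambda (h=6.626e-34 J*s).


p = h / lambda
= 6.626e-34 / (216.9e-9)
= 6.626e-34 / 2.1690e-07
= 3.0549e-27 kg*m/s

3.0549e-27


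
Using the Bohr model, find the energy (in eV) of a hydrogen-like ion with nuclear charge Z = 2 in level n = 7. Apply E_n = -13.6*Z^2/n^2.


E_n = -13.6 * Z^2 / n^2
= -13.6 * 2^2 / 7^2
= -13.6 * 4 / 49
= -1.1102 eV

-1.1102


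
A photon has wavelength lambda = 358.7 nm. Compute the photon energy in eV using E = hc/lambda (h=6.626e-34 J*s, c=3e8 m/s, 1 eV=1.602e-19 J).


E = hc / lambda
= (6.626e-34)(3e8) / (358.7e-9)
= 1.9878e-25 / 3.5870e-07
= 5.5417e-19 J
Converting to eV: 5.5417e-19 / 1.602e-19
= 3.4592 eV

3.4592


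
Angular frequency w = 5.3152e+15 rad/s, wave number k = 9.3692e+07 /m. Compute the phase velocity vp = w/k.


vp = w / k
= 5.3152e+15 / 9.3692e+07
= 5.6731e+07 m/s

5.6731e+07


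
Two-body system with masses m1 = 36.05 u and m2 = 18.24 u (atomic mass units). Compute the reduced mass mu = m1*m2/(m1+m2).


mu = m1 * m2 / (m1 + m2)
= 36.05 * 18.24 / (36.05 + 18.24)
= 657.552 / 54.29
= 12.1118 u

12.1118


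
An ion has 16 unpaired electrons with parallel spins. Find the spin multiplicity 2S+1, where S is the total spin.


Total spin S = N * (1/2) = 16 * 0.5 = 8.0
Spin multiplicity = 2S + 1
= 2 * 8.0 + 1
= 17

17


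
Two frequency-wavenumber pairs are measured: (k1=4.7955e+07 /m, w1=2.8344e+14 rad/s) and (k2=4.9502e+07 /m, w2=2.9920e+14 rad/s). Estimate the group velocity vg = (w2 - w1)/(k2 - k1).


vg = (w2 - w1) / (k2 - k1)
= (2.9920e+14 - 2.8344e+14) / (4.9502e+07 - 4.7955e+07)
= 1.5760e+13 / 1.5470e+06
= 1.0187e+07 m/s

1.0187e+07


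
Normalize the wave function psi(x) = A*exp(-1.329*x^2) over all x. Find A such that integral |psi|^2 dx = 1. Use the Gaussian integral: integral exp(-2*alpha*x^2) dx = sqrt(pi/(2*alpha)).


integral |psi|^2 dx = A^2 * sqrt(pi/(2*alpha)) = 1
A^2 = sqrt(2*alpha/pi)
= sqrt(2 * 1.329 / pi)
= 0.919819
A = sqrt(0.919819)
= 0.9591

0.9591


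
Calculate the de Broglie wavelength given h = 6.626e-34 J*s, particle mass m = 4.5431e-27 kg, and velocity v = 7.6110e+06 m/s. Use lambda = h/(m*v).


lambda = h / (m * v)
= 6.626e-34 / (4.5431e-27 * 7.6110e+06)
= 6.626e-34 / 3.4578e-20
= 1.9163e-14 m

1.9163e-14


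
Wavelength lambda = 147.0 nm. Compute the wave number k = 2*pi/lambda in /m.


k = 2 * pi / lambda
= 6.2832 / (147.0e-9)
= 6.2832 / 1.4700e-07
= 4.2743e+07 /m

4.2743e+07


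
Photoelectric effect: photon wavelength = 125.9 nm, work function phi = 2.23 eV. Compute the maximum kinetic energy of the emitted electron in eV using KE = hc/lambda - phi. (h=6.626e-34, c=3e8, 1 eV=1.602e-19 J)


E_photon = hc / lambda
= (6.626e-34)(3e8) / (125.9e-9)
= 1.5789e-18 J
= 9.8556 eV
KE = E_photon - phi
= 9.8556 - 2.23
= 7.6256 eV

7.6256


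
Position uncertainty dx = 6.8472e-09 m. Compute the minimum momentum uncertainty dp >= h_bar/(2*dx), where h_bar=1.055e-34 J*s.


dp = h_bar / (2 * dx)
= 1.055e-34 / (2 * 6.8472e-09)
= 1.055e-34 / 1.3694e-08
= 7.7039e-27 kg*m/s

7.7039e-27


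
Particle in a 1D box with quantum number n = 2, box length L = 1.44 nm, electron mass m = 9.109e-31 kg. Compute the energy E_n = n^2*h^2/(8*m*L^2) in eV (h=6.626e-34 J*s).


E = n^2 * h^2 / (8 * m * L^2)
= 2^2 * (6.626e-34)^2 / (8 * 9.109e-31 * (1.44e-9)^2)
= 4 * 4.3904e-67 / (8 * 9.109e-31 * 2.0736e-18)
= 1.1622e-19 J
= 0.7255 eV

0.7255


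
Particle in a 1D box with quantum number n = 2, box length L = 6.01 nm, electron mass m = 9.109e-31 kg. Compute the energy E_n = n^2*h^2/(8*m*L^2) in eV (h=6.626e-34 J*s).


E = n^2 * h^2 / (8 * m * L^2)
= 2^2 * (6.626e-34)^2 / (8 * 9.109e-31 * (6.01e-9)^2)
= 4 * 4.3904e-67 / (8 * 9.109e-31 * 3.6120e-17)
= 6.6720e-21 J
= 0.0416 eV

0.0416
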